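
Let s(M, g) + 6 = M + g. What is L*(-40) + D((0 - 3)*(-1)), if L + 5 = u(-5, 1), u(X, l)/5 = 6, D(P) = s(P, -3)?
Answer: -1006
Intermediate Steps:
s(M, g) = -6 + M + g (s(M, g) = -6 + (M + g) = -6 + M + g)
D(P) = -9 + P (D(P) = -6 + P - 3 = -9 + P)
u(X, l) = 30 (u(X, l) = 5*6 = 30)
L = 25 (L = -5 + 30 = 25)
L*(-40) + D((0 - 3)*(-1)) = 25*(-40) + (-9 + (0 - 3)*(-1)) = -1000 + (-9 - 3*(-1)) = -1000 + (-9 + 3) = -1000 - 6 = -1006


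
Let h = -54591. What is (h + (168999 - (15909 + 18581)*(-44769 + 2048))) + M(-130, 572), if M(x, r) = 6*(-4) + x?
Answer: 1473561544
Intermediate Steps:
M(x, r) = -24 + x
(h + (168999 - (15909 + 18581)*(-44769 + 2048))) + M(-130, 572) = (-54591 + (168999 - (15909 + 18581)*(-44769 + 2048))) + (-24 - 130) = (-54591 + (168999 - 34490*(-42721))) - 154 = (-54591 + (168999 - 1*(-1473447290))) - 154 = (-54591 + (168999 + 1473447290)) - 154 = (-54591 + 1473616289) - 154 = 1473561698 - 154 = 1473561544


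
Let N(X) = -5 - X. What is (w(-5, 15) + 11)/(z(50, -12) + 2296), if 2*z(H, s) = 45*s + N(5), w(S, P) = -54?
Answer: -1/47 ≈ -0.021277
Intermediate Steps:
z(H, s) = -5 + 45*s/2 (z(H, s) = (45*s + (-5 - 1*5))/2 = (45*s + (-5 - 5))/2 = (45*s - 10)/2 = (-10 + 45*s)/2 = -5 + 45*s/2)
(w(-5, 15) + 11)/(z(50, -12) + 2296) = (-54 + 11)/((-5 + (45/2)*(-12)) + 2296) = -43/((-5 - 270) + 2296) = -43/(-275 + 2296) = -43/2021 = -43*1/2021 = -1/47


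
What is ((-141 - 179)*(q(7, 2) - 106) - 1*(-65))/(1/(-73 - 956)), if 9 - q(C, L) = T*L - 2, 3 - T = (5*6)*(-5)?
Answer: -132108165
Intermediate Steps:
T = 153 (T = 3 - 5*6*(-5) = 3 - 30*(-5) = 3 - 1*(-150) = 3 + 150 = 153)
q(C, L) = 11 - 153*L (q(C, L) = 9 - (153*L - 2) = 9 - (-2 + 153*L) = 9 + (2 - 153*L) = 11 - 153*L)
((-141 - 179)*(q(7, 2) - 106) - 1*(-65))/(1/(-73 - 956)) = ((-141 - 179)*((11 - 153*2) - 106) - 1*(-65))/(1/(-73 - 956)) = (-320*((11 - 306) - 106) + 65)/(1/(-1029)) = (-320*(-295 - 106) + 65)/(-1/1029) = (-320*(-401) + 65)*(-1029) = (128320 + 65)*(-1029) = 128385*(-1029) = -132108165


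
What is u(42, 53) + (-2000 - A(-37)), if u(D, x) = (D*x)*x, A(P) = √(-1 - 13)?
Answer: 115978 - I*√14 ≈ 1.1598e+5 - 3.7417*I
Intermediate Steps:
A(P) = I*√14 (A(P) = √(-14) = I*√14)
u(D, x) = D*x²
u(42, 53) + (-2000 - A(-37)) = 42*53² + (-2000 - I*√14) = 42*2809 + (-2000 - I*√14) = 117978 + (-2000 - I*√14) = 115978 - I*√14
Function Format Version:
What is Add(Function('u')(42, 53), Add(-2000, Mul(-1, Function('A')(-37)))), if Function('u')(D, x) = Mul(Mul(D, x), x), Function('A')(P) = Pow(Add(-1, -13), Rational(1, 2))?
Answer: Add(115978, Mul(-1, I, Pow(14, Rational(1, 2)))) ≈ Add(1.1598e+5, Mul(-3.7417, I))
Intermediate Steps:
Function('A')(P) = Mul(I, Pow(14, Rational(1, 2))) (Function('A')(P) = Pow(-14, Rational(1, 2)) = Mul(I, Pow(14, Rational(1, 2))))
Function('u')(D, x) = Mul(D, Pow(x, 2))
Add(Function('u')(42, 53), Add(-2000, Mul(-1, Function('A')(-37)))) = Add(Mul(42, Pow(53, 2)), Add(-2000, Mul(-1, Mul(I, Pow(14, Rational(1, 2)))))) = Add(Mul(42, 2809), Add(-2000, Mul(-1, I, Pow(14, Rational(1, 2))))) = Add(117978, Add(-2000, Mul(-1, I, Pow(14, Rational(1, 2))))) = Add(115978, Mul(-1, I, Pow(14, Rational(1, 2))))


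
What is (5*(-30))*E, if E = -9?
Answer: 1350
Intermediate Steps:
(5*(-30))*E = (5*(-30))*(-9) = -150*(-9) = 1350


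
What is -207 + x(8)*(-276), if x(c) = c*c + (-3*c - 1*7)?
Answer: -9315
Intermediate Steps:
x(c) = -7 + c**2 - 3*c (x(c) = c**2 + (-3*c - 7) = c**2 + (-7 - 3*c) = -7 + c**2 - 3*c)
-207 + x(8)*(-276) = -207 + (-7 + 8**2 - 3*8)*(-276) = -207 + (-7 + 64 - 24)*(-276) = -207 + 33*(-276) = -207 - 9108 = -9315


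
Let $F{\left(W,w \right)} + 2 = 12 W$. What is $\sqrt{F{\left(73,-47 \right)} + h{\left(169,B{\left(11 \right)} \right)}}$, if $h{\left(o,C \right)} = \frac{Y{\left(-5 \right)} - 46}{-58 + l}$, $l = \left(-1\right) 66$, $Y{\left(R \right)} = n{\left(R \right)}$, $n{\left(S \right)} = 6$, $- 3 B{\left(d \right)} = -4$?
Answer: $\frac{44 \sqrt{434}}{31} \approx 29.569$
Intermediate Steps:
$B{\left(d \right)} = \frac{4}{3}$ ($B{\left(d \right)} = \left(- \frac{1}{3}\right) \left(-4\right) = \frac{4}{3}$)
$Y{\left(R \right)} = 6$
$F{\left(W,w \right)} = -2 + 12 W$
$l = -66$
$h{\left(o,C \right)} = \frac{10}{31}$ ($h{\left(o,C \right)} = \frac{6 - 46}{-58 - 66} = - \frac{40}{-124} = \left(-40\right) \left(- \frac{1}{124}\right) = \frac{10}{31}$)
$\sqrt{F{\left(73,-47 \right)} + h{\left(169,B{\left(11 \right)} \right)}} = \sqrt{\left(-2 + 12 \cdot 73\right) + \frac{10}{31}} = \sqrt{\left(-2 + 876\right) + \frac{10}{31}} = \sqrt{874 + \frac{10}{31}} = \sqrt{\frac{27104}{31}} = \frac{44 \sqrt{434}}{31}$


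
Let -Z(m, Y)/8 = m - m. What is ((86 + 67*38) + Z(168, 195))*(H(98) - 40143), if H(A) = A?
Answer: -105398440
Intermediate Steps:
Z(m, Y) = 0 (Z(m, Y) = -8*(m - m) = -8*0 = 0)
((86 + 67*38) + Z(168, 195))*(H(98) - 40143) = ((86 + 67*38) + 0)*(98 - 40143) = ((86 + 2546) + 0)*(-40045) = (2632 + 0)*(-40045) = 2632*(-40045) = -105398440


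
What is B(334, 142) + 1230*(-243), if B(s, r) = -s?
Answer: -299224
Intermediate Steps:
B(334, 142) + 1230*(-243) = -1*334 + 1230*(-243) = -334 - 298890 = -299224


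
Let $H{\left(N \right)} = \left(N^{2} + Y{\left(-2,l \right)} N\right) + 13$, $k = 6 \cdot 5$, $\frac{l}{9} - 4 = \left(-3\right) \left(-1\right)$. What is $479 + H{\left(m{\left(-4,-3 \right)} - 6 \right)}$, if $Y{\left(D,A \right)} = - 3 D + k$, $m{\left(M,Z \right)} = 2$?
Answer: $364$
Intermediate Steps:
$l = 63$ ($l = 36 + 9 \left(\left(-3\right) \left(-1\right)\right) = 36 + 9 \cdot 3 = 36 + 27 = 63$)
$k = 30$
$Y{\left(D,A \right)} = 30 - 3 D$ ($Y{\left(D,A \right)} = - 3 D + 30 = 30 - 3 D$)
$H{\left(N \right)} = 13 + N^{2} + 36 N$ ($H{\left(N \right)} = \left(N^{2} + \left(30 - -6\right) N\right) + 13 = \left(N^{2} + \left(30 + 6\right) N\right) + 13 = \left(N^{2} + 36 N\right) + 13 = 13 + N^{2} + 36 N$)
$479 + H{\left(m{\left(-4,-3 \right)} - 6 \right)} = 479 + \left(13 + \left(2 - 6\right)^{2} + 36 \left(2 - 6\right)\right) = 479 + \left(13 + \left(-4\right)^{2} + 36 \left(-4\right)\right) = 479 + \left(13 + 16 - 144\right) = 479 - 115 = 364$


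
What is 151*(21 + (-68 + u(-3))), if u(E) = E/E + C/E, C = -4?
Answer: -20234/3 ≈ -6744.7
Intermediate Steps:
u(E) = 1 - 4/E (u(E) = E/E - 4/E = 1 - 4/E)
151*(21 + (-68 + u(-3))) = 151*(21 + (-68 + (-4 - 3)/(-3))) = 151*(21 + (-68 - ⅓*(-7))) = 151*(21 + (-68 + 7/3)) = 151*(21 - 197/3) = 151*(-134/3) = -20234/3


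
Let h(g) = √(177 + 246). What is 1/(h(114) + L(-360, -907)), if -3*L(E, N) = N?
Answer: 2721/818842 - 27*√47/818842 ≈ 0.0030969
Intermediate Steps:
h(g) = 3*√47 (h(g) = √423 = 3*√47)
L(E, N) = -N/3
1/(h(114) + L(-360, -907)) = 1/(3*√47 - ⅓*(-907)) = 1/(3*√47 + 907/3) = 1/(907/3 + 3*√47)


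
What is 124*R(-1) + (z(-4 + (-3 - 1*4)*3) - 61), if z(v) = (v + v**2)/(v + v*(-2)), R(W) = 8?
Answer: 955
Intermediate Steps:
z(v) = -(v + v**2)/v (z(v) = (v + v**2)/(v - 2*v) = (v + v**2)/((-v)) = (v + v**2)*(-1/v) = -(v + v**2)/v)
124*R(-1) + (z(-4 + (-3 - 1*4)*3) - 61) = 124*8 + ((-1 - (-4 + (-3 - 1*4)*3)) - 61) = 992 + ((-1 - (-4 + (-3 - 4)*3)) - 61) = 992 + ((-1 - (-4 - 7*3)) - 61) = 992 + ((-1 - (-4 - 21)) - 61) = 992 + ((-1 - 1*(-25)) - 61) = 992 + ((-1 + 25) - 61) = 992 + (24 - 61) = 992 - 37 = 955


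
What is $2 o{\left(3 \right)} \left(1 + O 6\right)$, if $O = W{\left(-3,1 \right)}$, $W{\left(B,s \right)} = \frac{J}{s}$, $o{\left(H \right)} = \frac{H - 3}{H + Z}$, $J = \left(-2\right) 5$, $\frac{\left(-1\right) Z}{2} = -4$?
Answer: $0$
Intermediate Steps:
$Z = 8$ ($Z = \left(-2\right) \left(-4\right) = 8$)
$J = -10$
$o{\left(H \right)} = \frac{-3 + H}{8 + H}$ ($o{\left(H \right)} = \frac{H - 3}{H + 8} = \frac{-3 + H}{8 + H}$)
$W{\left(B,s \right)} = - \frac{10}{s}$
$O = -10$ ($O = - \frac{10}{1} = \left(-10\right) 1 = -10$)
$2 o{\left(3 \right)} \left(1 + O 6\right) = 2 \frac{-3 + 3}{8 + 3} \left(1 - 60\right) = 2 \cdot \frac{1}{11} \cdot 0 \left(1 - 60\right) = 2 \cdot \frac{1}{11} \cdot 0 \left(-59\right) = 2 \cdot 0 \left(-59\right) = 0 \left(-59\right) = 0$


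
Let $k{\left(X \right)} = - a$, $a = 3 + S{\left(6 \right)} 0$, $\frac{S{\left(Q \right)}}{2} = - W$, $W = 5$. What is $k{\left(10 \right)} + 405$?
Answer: $402$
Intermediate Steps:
$S{\left(Q \right)} = -10$ ($S{\left(Q \right)} = 2 \left(\left(-1\right) 5\right) = 2 \left(-5\right) = -10$)
$a = 3$ ($a = 3 - 0 = 3 + 0 = 3$)
$k{\left(X \right)} = -3$ ($k{\left(X \right)} = \left(-1\right) 3 = -3$)
$k{\left(10 \right)} + 405 = -3 + 405 = 402$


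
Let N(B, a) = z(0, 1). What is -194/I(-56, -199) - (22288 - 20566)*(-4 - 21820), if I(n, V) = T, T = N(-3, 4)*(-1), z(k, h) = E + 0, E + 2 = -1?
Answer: 112742590/3 ≈ 3.7581e+7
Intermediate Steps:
E = -3 (E = -2 - 1 = -3)
z(k, h) = -3 (z(k, h) = -3 + 0 = -3)
N(B, a) = -3
T = 3 (T = -3*(-1) = 3)
I(n, V) = 3
-194/I(-56, -199) - (22288 - 20566)*(-4 - 21820) = -194/3 - (22288 - 20566)*(-4 - 21820) = -194*1/3 - 1722*(-21824) = -194/3 - 1*(-37580928) = -194/3 + 37580928 = 112742590/3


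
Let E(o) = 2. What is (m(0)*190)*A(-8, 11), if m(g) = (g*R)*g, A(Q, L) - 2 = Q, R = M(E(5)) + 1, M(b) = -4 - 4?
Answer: 0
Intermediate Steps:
M(b) = -8
R = -7 (R = -8 + 1 = -7)
A(Q, L) = 2 + Q
m(g) = -7*g² (m(g) = (g*(-7))*g = (-7*g)*g = -7*g²)
(m(0)*190)*A(-8, 11) = (-7*0²*190)*(2 - 8) = (-7*0*190)*(-6) = (0*190)*(-6) = 0*(-6) = 0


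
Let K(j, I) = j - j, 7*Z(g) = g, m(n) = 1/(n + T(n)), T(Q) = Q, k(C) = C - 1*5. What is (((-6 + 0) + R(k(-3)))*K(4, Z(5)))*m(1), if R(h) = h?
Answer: 0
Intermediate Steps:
k(C) = -5 + C (k(C) = C - 5 = -5 + C)
m(n) = 1/(2*n) (m(n) = 1/(n + n) = 1/(2*n))
Z(g) = g/7
K(j, I) = 0
(((-6 + 0) + R(k(-3)))*K(4, Z(5)))*m(1) = (((-6 + 0) + (-5 - 3))*0)*((½)/1) = ((-6 - 8)*0)*((½)*1) = -14*0*(½) = 0*(½) = 0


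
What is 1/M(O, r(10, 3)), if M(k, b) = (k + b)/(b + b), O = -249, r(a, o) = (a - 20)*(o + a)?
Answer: 260/379 ≈ 0.68602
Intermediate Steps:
r(a, o) = (-20 + a)*(a + o)
M(k, b) = (b + k)/(2*b) (M(k, b) = (b + k)/((2*b)) = (b + k)*(1/(2*b)) = (b + k)/(2*b))
1/M(O, r(10, 3)) = 1/(((10² - 20*10 - 20*3 + 10*3) - 249)/(2*(10² - 20*10 - 20*3 + 10*3))) = 1/(((100 - 200 - 60 + 30) - 249)/(2*(100 - 200 - 60 + 30))) = 1/((½)*(-130 - 249)/(-130)) = 1/((½)*(-1/130)*(-379)) = 1/(379/260) = 260/379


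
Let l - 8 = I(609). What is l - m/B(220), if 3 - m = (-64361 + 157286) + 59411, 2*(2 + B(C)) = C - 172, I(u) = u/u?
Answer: 152531/22 ≈ 6933.2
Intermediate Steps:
I(u) = 1
B(C) = -88 + C/2 (B(C) = -2 + (C - 172)/2 = -2 + (-172 + C)/2 = -2 + (-86 + C/2) = -88 + C/2)
l = 9 (l = 8 + 1 = 9)
m = -152333 (m = 3 - ((-64361 + 157286) + 59411) = 3 - (92925 + 59411) = 3 - 1*152336 = 3 - 152336 = -152333)
l - m/B(220) = 9 - (-152333)/(-88 + (½)*220) = 9 - (-152333)/(-88 + 110) = 9 - (-152333)/22 = 9 - 1*(-152333/22) = 9 + 152333/22 = 152531/22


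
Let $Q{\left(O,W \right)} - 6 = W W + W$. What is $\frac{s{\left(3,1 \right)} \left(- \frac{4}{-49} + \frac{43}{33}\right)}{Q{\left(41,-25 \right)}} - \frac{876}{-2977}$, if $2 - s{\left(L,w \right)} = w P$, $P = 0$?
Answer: $\frac{435862579}{1458584127} \approx 0.29883$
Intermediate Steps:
$s{\left(L,w \right)} = 2$ ($s{\left(L,w \right)} = 2 - w 0 = 2 - 0 = 2 + 0 = 2$)
$Q{\left(O,W \right)} = 6 + W + W^{2}$ ($Q{\left(O,W \right)} = 6 + \left(W W + W\right) = 6 + \left(W^{2} + W\right) = 6 + \left(W + W^{2}\right) = 6 + W + W^{2}$)
$\frac{s{\left(3,1 \right)} \left(- \frac{4}{-49} + \frac{43}{33}\right)}{Q{\left(41,-25 \right)}} - \frac{876}{-2977} = \frac{2 \left(- \frac{4}{-49} + \frac{43}{33}\right)}{6 - 25 + \left(-25\right)^{2}} - \frac{876}{-2977} = \frac{2 \left(\left(-4\right) \left(- \frac{1}{49}\right) + 43 \cdot \frac{1}{33}\right)}{6 - 25 + 625} - - \frac{876}{2977} = \frac{2 \left(\frac{4}{49} + \frac{43}{33}\right)}{606} + \frac{876}{2977} = 2 \cdot \frac{2239}{1617} \cdot \frac{1}{606} + \frac{876}{2977} = \frac{4478}{1617} \cdot \frac{1}{606} + \frac{876}{2977} = \frac{2239}{489951} + \frac{876}{2977} = \frac{435862579}{1458584127}$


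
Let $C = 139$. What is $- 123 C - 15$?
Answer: $-17112$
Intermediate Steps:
$- 123 C - 15 = \left(-123\right) 139 - 15 = -17097 - 15 = -17112$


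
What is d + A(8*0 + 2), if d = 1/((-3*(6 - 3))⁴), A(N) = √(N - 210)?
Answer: 1/6561 + 4*I*√13 ≈ 0.00015242 + 14.422*I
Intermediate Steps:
A(N) = √(-210 + N)
d = 1/6561 (d = 1/((-3*3)⁴) = 1/((-9)⁴) = 1/6561 ≈ 0.00015242)
d + A(8*0 + 2) = 1/6561 + √(-210 + (8*0 + 2)) = 1/6561 + √(-210 + (0 + 2)) = 1/6561 + √(-210 + 2) = 1/6561 + √(-208) = 1/6561 + 4*I*√13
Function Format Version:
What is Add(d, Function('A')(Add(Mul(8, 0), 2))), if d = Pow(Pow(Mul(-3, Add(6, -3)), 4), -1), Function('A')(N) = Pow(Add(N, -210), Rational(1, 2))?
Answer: Add(Rational(1, 6561), Mul(4, I, Pow(13, Rational(1, 2)))) ≈ Add(0.00015242, Mul(14.422, I))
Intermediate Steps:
Function('A')(N) = Pow(Add(-210, N), Rational(1, 2))
d = Rational(1, 6561) (d = Pow(Pow(Mul(-3, 3), 4), -1) = Pow(Pow(-9, 4), -1) = Pow(6561, -1) = Rational(1, 6561) ≈ 0.00015242)
Add(d, Function('A')(Add(Mul(8, 0), 2))) = Add(Rational(1, 6561), Pow(Add(-210, Add(Mul(8, 0), 2)), Rational(1, 2))) = Add(Rational(1, 6561), Pow(Add(-210, Add(0, 2)), Rational(1, 2))) = Add(Rational(1, 6561), Pow(Add(-210, 2), Rational(1, 2))) = Add(Rational(1, 6561), Pow(-208, Rational(1, 2))) = Add(Rational(1, 6561), Mul(4, I, Pow(13, Rational(1, 2))))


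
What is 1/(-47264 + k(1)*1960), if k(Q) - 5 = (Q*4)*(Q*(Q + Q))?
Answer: -1/21784 ≈ -4.5905e-5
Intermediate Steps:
k(Q) = 5 + 8*Q**3 (k(Q) = 5 + (Q*4)*(Q*(Q + Q)) = 5 + (4*Q)*(Q*(2*Q)) = 5 + (4*Q)*(2*Q**2) = 5 + 8*Q**3)
1/(-47264 + k(1)*1960) = 1/(-47264 + (5 + 8*1**3)*1960) = 1/(-47264 + (5 + 8*1)*1960) = 1/(-47264 + (5 + 8)*1960) = 1/(-47264 + 13*1960) = 1/(-47264 + 25480) = 1/(-21784) = -1/21784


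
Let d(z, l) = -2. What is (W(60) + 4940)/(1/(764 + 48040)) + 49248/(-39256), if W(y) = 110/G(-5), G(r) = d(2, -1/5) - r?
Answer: 1191818238524/4907 ≈ 2.4288e+8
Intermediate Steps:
G(r) = -2 - r
W(y) = 110/3 (W(y) = 110/(-2 - 1*(-5)) = 110/(-2 + 5) = 110/3)
(W(60) + 4940)/(1/(764 + 48040)) + 49248/(-39256) = (110/3 + 4940)/(1/(764 + 48040)) + 49248/(-39256) = 14930/(3*(1/48804)) + 49248*(-1/39256) = 14930/(3*(1/48804)) - 6156/4907 = (14930/3)*48804 - 6156/4907 = 242881240 - 6156/4907 = 1191818238524/4907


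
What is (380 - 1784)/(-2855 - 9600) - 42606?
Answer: -530656326/12455 ≈ -42606.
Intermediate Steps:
(380 - 1784)/(-2855 - 9600) - 42606 = -1404/(-12455) - 42606 = -1404*(-1/12455) - 42606 = 1404/12455 - 42606 = -530656326/12455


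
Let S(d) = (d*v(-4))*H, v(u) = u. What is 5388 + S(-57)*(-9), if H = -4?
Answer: 13596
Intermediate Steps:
S(d) = 16*d (S(d) = (d*(-4))*(-4) = -4*d*(-4) = 16*d)
5388 + S(-57)*(-9) = 5388 + (16*(-57))*(-9) = 5388 - 912*(-9) = 5388 + 8208 = 13596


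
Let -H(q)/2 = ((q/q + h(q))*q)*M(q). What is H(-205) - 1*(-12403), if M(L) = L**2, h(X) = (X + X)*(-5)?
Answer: 35339255153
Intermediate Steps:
h(X) = -10*X (h(X) = (2*X)*(-5) = -10*X)
H(q) = -2*q**3*(1 - 10*q) (H(q) = -2*(q/q - 10*q)*q*q**2 = -2*(1 - 10*q)*q*q**2 = -2*q*(1 - 10*q)*q**2 = -2*q**3*(1 - 10*q))
H(-205) - 1*(-12403) = (-205)**3*(-2 + 20*(-205)) - 1*(-12403) = -8615125*(-2 - 4100) + 12403 = -8615125*(-4102) + 12403 = 35339242750 + 12403 = 35339255153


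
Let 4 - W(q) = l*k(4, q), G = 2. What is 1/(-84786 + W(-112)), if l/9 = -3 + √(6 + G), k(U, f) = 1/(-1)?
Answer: -84809/7192565833 - 18*√2/7192565833 ≈ -1.1795e-5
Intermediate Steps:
k(U, f) = -1
l = -27 + 18*√2 (l = 9*(-3 + √(6 + 2)) = 9*(-3 + √8) = 9*(-3 + 2*√2) = -27 + 18*√2 ≈ -1.5442)
W(q) = -23 + 18*√2 (W(q) = 4 - (-27 + 18*√2)*(-1) = 4 - (27 - 18*√2) = 4 + (-27 + 18*√2) = -23 + 18*√2)
1/(-84786 + W(-112)) = 1/(-84786 + (-23 + 18*√2)) = 1/(-84809 + 18*√2)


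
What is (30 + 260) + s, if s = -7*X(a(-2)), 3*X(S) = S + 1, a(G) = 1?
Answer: 856/3 ≈ 285.33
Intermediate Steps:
X(S) = ⅓ + S/3 (X(S) = (S + 1)/3 = (1 + S)/3 = ⅓ + S/3)
s = -14/3 (s = -7*(⅓ + (⅓)*1) = -7*(⅓ + ⅓) = -7*⅔ = -14/3 ≈ -4.6667)
(30 + 260) + s = (30 + 260) - 14/3 = 290 - 14/3 = 856/3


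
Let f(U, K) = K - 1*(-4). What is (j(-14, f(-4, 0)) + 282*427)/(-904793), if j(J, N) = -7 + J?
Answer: -120393/904793 ≈ -0.13306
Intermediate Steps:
f(U, K) = 4 + K (f(U, K) = K + 4 = 4 + K)
(j(-14, f(-4, 0)) + 282*427)/(-904793) = ((-7 - 14) + 282*427)/(-904793) = (-21 + 120414)*(-1/904793) = 120393*(-1/904793) = -120393/904793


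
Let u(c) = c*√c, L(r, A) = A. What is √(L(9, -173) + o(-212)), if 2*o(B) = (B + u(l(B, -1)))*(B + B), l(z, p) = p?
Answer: √(44771 + 212*I) ≈ 211.59 + 0.501*I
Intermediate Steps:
u(c) = c^(3/2)
o(B) = B*(B - I) (o(B) = ((B + (-1)^(3/2))*(B + B))/2 = ((B - I)*(2*B))/2 = (2*B*(B - I))/2 = B*(B - I))
√(L(9, -173) + o(-212)) = √(-173 - 212*(-212 - I)) = √(-173 + (44944 + 212*I)) = √(44771 + 212*I)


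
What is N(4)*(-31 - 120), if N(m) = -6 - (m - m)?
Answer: 906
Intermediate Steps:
N(m) = -6 (N(m) = -6 - 1*0 = -6 + 0 = -6)
N(4)*(-31 - 120) = -6*(-31 - 120) = -6*(-151) = 906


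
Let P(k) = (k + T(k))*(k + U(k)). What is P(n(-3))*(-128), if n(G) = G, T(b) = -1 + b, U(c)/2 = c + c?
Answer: -13440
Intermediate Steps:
U(c) = 4*c (U(c) = 2*(c + c) = 2*(2*c) = 4*c)
P(k) = 5*k*(-1 + 2*k) (P(k) = (k + (-1 + k))*(k + 4*k) = (-1 + 2*k)*(5*k) = 5*k*(-1 + 2*k))
P(n(-3))*(-128) = (5*(-3)*(-1 + 2*(-3)))*(-128) = (5*(-3)*(-1 - 6))*(-128) = (5*(-3)*(-7))*(-128) = 105*(-128) = -13440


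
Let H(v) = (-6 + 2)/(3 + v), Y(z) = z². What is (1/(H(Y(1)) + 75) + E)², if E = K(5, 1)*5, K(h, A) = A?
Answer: 137641/5476 ≈ 25.135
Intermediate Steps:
H(v) = -4/(3 + v)
E = 5 (E = 1*5 = 5)
(1/(H(Y(1)) + 75) + E)² = (1/(-4/(3 + 1²) + 75) + 5)² = (1/(-4/(3 + 1) + 75) + 5)² = (1/(-4/4 + 75) + 5)² = (1/(-4*¼ + 75) + 5)² = (1/(-1 + 75) + 5)² = (1/74 + 5)² = (371/74)² = 137641/5476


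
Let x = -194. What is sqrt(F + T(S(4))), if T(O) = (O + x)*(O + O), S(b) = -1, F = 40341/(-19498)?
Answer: 3*sqrt(16386723638)/19498 ≈ 19.696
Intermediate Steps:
F = -40341/19498 (F = 40341*(-1/19498) = -40341/19498 ≈ -2.0690)
T(O) = 2*O*(-194 + O) (T(O) = (O - 194)*(O + O) = (-194 + O)*(2*O) = 2*O*(-194 + O))
sqrt(F + T(S(4))) = sqrt(-40341/19498 + 2*(-1)*(-194 - 1)) = sqrt(-40341/19498 + 2*(-1)*(-195)) = sqrt(-40341/19498 + 390) = sqrt(7563879/19498) = 3*sqrt(16386723638)/19498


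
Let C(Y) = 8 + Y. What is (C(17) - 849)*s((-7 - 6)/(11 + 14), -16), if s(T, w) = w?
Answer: 13184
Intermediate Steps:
(C(17) - 849)*s((-7 - 6)/(11 + 14), -16) = ((8 + 17) - 849)*(-16) = (25 - 849)*(-16) = -824*(-16) = 13184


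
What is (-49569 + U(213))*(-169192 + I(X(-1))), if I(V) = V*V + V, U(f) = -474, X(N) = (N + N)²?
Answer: 8465874396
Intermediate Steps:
X(N) = 4*N² (X(N) = (2*N)² = 4*N²)
I(V) = V + V² (I(V) = V² + V = V + V²)
(-49569 + U(213))*(-169192 + I(X(-1))) = (-49569 - 474)*(-169192 + (4*(-1)²)*(1 + 4*(-1)²)) = -50043*(-169192 + (4*1)*(1 + 4*1)) = -50043*(-169192 + 4*(1 + 4)) = -50043*(-169192 + 4*5) = -50043*(-169192 + 20) = -50043*(-169172) = 8465874396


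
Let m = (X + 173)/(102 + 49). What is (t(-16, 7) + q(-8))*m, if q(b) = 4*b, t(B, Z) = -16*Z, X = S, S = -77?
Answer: -13824/151 ≈ -91.550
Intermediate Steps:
X = -77
m = 96/151 (m = (-77 + 173)/(102 + 49) = 96/151 ≈ 0.63576)
(t(-16, 7) + q(-8))*m = (-16*7 + 4*(-8))*(96/151) = (-112 - 32)*(96/151) = -144*96/151 = -13824/151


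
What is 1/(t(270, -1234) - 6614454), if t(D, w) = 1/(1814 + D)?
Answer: -2084/13784522135 ≈ -1.5118e-7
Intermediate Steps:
1/(t(270, -1234) - 6614454) = 1/(1/(1814 + 270) - 6614454) = 1/(1/2084 - 6614454) = 1/(-13784522135/2084) = -2084/13784522135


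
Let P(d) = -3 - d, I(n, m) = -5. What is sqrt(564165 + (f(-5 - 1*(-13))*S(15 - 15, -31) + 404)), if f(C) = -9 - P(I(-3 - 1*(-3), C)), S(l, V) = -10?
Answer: sqrt(564679) ≈ 751.45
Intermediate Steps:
f(C) = -11 (f(C) = -9 - (-3 - 1*(-5)) = -9 - (-3 + 5) = -9 - 1*2 = -9 - 2 = -11)
sqrt(564165 + (f(-5 - 1*(-13))*S(15 - 15, -31) + 404)) = sqrt(564165 + (-11*(-10) + 404)) = sqrt(564165 + (110 + 404)) = sqrt(564165 + 514) = sqrt(564679)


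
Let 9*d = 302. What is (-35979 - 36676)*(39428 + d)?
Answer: -25803713870/9 ≈ -2.8671e+9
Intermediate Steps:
d = 302/9 (d = (⅑)*302 = 302/9 ≈ 33.556)
(-35979 - 36676)*(39428 + d) = (-35979 - 36676)*(39428 + 302/9) = -72655*355154/9 = -25803713870/9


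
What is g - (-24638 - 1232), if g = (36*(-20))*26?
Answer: 7150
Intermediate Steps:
g = -18720 (g = -720*26 = -18720)
g - (-24638 - 1232) = -18720 - (-24638 - 1232) = -18720 - 1*(-25870) = -18720 + 25870 = 7150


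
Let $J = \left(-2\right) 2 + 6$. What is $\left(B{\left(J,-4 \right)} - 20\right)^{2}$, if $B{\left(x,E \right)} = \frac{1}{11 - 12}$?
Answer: $441$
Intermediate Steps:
$J = 2$ ($J = -4 + 6 = 2$)
$B{\left(x,E \right)} = -1$ ($B{\left(x,E \right)} = \frac{1}{-1} = -1$)
$\left(B{\left(J,-4 \right)} - 20\right)^{2} = \left(-1 - 20\right)^{2} = \left(-21\right)^{2} = 441$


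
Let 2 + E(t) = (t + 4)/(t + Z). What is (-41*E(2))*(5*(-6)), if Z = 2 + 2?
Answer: -1230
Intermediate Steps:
Z = 4
E(t) = -1 (E(t) = -2 + (t + 4)/(t + 4) = -2 + (4 + t)/(4 + t) = -2 + 1 = -1)
(-41*E(2))*(5*(-6)) = (-41*(-1))*(5*(-6)) = 41*(-30) = -1230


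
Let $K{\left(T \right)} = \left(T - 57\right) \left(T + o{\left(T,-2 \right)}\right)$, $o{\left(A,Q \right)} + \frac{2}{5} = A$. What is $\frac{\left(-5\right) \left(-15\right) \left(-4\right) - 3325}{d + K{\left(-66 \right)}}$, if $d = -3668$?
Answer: $- \frac{18125}{63086} \approx -0.28731$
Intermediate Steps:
$o{\left(A,Q \right)} = - \frac{2}{5} + A$
$K{\left(T \right)} = \left(-57 + T\right) \left(- \frac{2}{5} + 2 T\right)$ ($K{\left(T \right)} = \left(T - 57\right) \left(T + \left(- \frac{2}{5} + T\right)\right) = \left(-57 + T\right) \left(- \frac{2}{5} + 2 T\right)$)
$\frac{\left(-5\right) \left(-15\right) \left(-4\right) - 3325}{d + K{\left(-66 \right)}} = \frac{\left(-5\right) \left(-15\right) \left(-4\right) - 3325}{-3668 + \left(\frac{114}{5} + 2 \left(-66\right)^{2} - - \frac{37752}{5}\right)} = \frac{75 \left(-4\right) - 3325}{-3668 + \left(\frac{114}{5} + 2 \cdot 4356 + \frac{37752}{5}\right)} = \frac{-300 - 3325}{-3668 + \left(\frac{114}{5} + 8712 + \frac{37752}{5}\right)} = - \frac{3625}{-3668 + \frac{81426}{5}} = - \frac{3625}{\frac{63086}{5}} = \left(-3625\right) \frac{5}{63086} = - \frac{18125}{63086}$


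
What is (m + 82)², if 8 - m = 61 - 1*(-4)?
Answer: 625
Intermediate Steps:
m = -57 (m = 8 - (61 - 1*(-4)) = 8 - (61 + 4) = 8 - 1*65 = 8 - 65 = -57)
(m + 82)² = (-57 + 82)² = 25² = 625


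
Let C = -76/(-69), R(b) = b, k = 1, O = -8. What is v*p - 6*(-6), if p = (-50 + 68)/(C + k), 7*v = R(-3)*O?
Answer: 66348/1015 ≈ 65.367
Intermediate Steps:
v = 24/7 (v = (-3*(-8))/7 = (1/7)*24 = 24/7 ≈ 3.4286)
C = 76/69 (C = -76*(-1/69) = 76/69 ≈ 1.1014)
p = 1242/145 (p = (-50 + 68)/(76/69 + 1) = 18/(145/69) = 18*(69/145) = 1242/145 ≈ 8.5655)
v*p - 6*(-6) = (24/7)*(1242/145) - 6*(-6) = 29808/1015 + 36 = 66348/1015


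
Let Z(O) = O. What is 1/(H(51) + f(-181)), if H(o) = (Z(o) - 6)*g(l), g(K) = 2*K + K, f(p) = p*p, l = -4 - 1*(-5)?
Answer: 1/32896 ≈ 3.0399e-5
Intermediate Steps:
l = 1 (l = -4 + 5 = 1)
f(p) = p**2
g(K) = 3*K
H(o) = -18 + 3*o (H(o) = (o - 6)*(3*1) = (-6 + o)*3 = -18 + 3*o)
1/(H(51) + f(-181)) = 1/((-18 + 3*51) + (-181)**2) = 1/((-18 + 153) + 32761) = 1/(135 + 32761) = 1/32896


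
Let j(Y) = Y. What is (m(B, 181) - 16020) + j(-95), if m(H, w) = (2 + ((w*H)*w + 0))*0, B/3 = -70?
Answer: -16115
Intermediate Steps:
B = -210 (B = 3*(-70) = -210)
m(H, w) = 0 (m(H, w) = (2 + ((H*w)*w + 0))*0 = (2 + (H*w² + 0))*0 = (2 + H*w²)*0 = 0)
(m(B, 181) - 16020) + j(-95) = (0 - 16020) - 95 = -16020 - 95 = -16115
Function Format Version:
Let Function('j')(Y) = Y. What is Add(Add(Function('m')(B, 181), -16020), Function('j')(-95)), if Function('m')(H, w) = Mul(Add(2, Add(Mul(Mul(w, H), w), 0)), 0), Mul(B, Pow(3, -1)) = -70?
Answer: -16115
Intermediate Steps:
B = -210 (B = Mul(3, -70) = -210)
Function('m')(H, w) = 0 (Function('m')(H, w) = Mul(Add(2, Add(Mul(Mul(H, w), w), 0)), 0) = Mul(Add(2, Add(Mul(H, Pow(w, 2)), 0)), 0) = Mul(Add(2, Mul(H, Pow(w, 2))), 0) = 0)
Add(Add(Function('m')(B, 181), -16020), Function('j')(-95)) = Add(Add(0, -16020), -95) = Add(-16020, -95) = -16115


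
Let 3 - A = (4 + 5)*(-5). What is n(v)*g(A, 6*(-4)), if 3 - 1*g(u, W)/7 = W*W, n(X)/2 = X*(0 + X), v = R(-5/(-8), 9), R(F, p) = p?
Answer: -649782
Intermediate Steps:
A = 48 (A = 3 - (4 + 5)*(-5) = 3 - 9*(-5) = 3 - 1*(-45) = 3 + 45 = 48)
v = 9
n(X) = 2*X² (n(X) = 2*(X*(0 + X)) = 2*(X*X) = 2*X²)
g(u, W) = 21 - 7*W² (g(u, W) = 21 - 7*W*W = 21 - 7*W²)
n(v)*g(A, 6*(-4)) = (2*9²)*(21 - 7*(6*(-4))²) = (2*81)*(21 - 7*(-24)²) = 162*(21 - 7*576) = 162*(21 - 4032) = 162*(-4011) = -649782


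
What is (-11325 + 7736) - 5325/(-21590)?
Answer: -15496237/4318 ≈ -3588.8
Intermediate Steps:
(-11325 + 7736) - 5325/(-21590) = -3589 - 5325*(-1/21590) = -3589 + 1065/4318 = -15496237/4318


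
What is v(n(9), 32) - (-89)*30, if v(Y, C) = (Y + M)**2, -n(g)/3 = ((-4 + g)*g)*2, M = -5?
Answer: 78295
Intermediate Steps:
n(g) = -6*g*(-4 + g) (n(g) = -3*(-4 + g)*g*2 = -3*g*(-4 + g)*2 = -6*g*(-4 + g))
v(Y, C) = (-5 + Y)**2 (v(Y, C) = (Y - 5)**2 = (-5 + Y)**2)
v(n(9), 32) - (-89)*30 = (-5 + 6*9*(4 - 1*9))**2 - (-89)*30 = (-5 + 6*9*(4 - 9))**2 - 1*(-2670) = (-5 + 6*9*(-5))**2 + 2670 = (-5 - 270)**2 + 2670 = (-275)**2 + 2670 = 75625 + 2670 = 78295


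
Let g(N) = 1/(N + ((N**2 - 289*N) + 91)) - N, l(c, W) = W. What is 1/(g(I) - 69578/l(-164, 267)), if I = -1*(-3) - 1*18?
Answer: -1237812/303996161 ≈ -0.0040718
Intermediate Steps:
I = -15 (I = 3 - 18 = -15)
g(N) = 1/(91 + N**2 - 288*N) - N (g(N) = 1/(N + (91 + N**2 - 289*N)) - N = 1/(91 + N**2 - 288*N) - N)
1/(g(I) - 69578/l(-164, 267)) = 1/((1 - 1*(-15)**3 - 91*(-15) + 288*(-15)**2)/(91 + (-15)**2 - 288*(-15)) - 69578/267) = 1/((1 - 1*(-3375) + 1365 + 288*225)/(91 + 225 + 4320) - 69578*1/267) = 1/((1 + 3375 + 1365 + 64800)/4636 - 69578/267) = 1/((1/4636)*69541 - 69578/267) = 1/(69541/4636 - 69578/267) = 1/(-303996161/1237812) = -1237812/303996161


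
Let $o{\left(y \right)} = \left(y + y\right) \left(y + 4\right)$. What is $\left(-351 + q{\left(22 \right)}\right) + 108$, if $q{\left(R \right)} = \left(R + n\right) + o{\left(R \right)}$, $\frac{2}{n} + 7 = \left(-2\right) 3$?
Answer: $\frac{11997}{13} \approx 922.85$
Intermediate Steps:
$n = - \frac{2}{13}$ ($n = \frac{2}{-7 - 6} = \frac{2}{-13} = 2 \left(- \frac{1}{13}\right) = - \frac{2}{13} \approx -0.15385$)
$o{\left(y \right)} = 2 y \left(4 + y\right)$
$q{\left(R \right)} = - \frac{2}{13} + R + 2 R \left(4 + R\right)$ ($q{\left(R \right)} = \left(R - \frac{2}{13}\right) + 2 R \left(4 + R\right) = \left(- \frac{2}{13} + R\right) + 2 R \left(4 + R\right) = - \frac{2}{13} + R + 2 R \left(4 + R\right)$)
$\left(-351 + q{\left(22 \right)}\right) + 108 = \left(-351 + \left(- \frac{2}{13} + 2 \cdot 22^{2} + 9 \cdot 22\right)\right) + 108 = \left(-351 + \left(- \frac{2}{13} + 2 \cdot 484 + 198\right)\right) + 108 = \left(-351 + \left(- \frac{2}{13} + 968 + 198\right)\right) + 108 = \left(-351 + \frac{15156}{13}\right) + 108 = \frac{10593}{13} + 108 = \frac{11997}{13}$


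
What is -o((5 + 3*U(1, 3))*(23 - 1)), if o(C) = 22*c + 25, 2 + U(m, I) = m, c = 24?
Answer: -553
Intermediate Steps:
U(m, I) = -2 + m
o(C) = 553 (o(C) = 22*24 + 25 = 528 + 25 = 553)
-o((5 + 3*U(1, 3))*(23 - 1)) = -1*553 = -553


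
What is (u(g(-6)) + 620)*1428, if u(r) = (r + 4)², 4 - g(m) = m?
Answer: 1165248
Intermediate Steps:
g(m) = 4 - m
u(r) = (4 + r)²
(u(g(-6)) + 620)*1428 = ((4 + (4 - 1*(-6)))² + 620)*1428 = ((4 + (4 + 6))² + 620)*1428 = ((4 + 10)² + 620)*1428 = (14² + 620)*1428 = (196 + 620)*1428 = 816*1428 = 1165248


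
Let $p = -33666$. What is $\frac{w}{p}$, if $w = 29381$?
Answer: $- \frac{29381}{33666} \approx -0.87272$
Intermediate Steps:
$\frac{w}{p} = \frac{29381}{-33666} = 29381 \left(- \frac{1}{33666}\right) = - \frac{29381}{33666}$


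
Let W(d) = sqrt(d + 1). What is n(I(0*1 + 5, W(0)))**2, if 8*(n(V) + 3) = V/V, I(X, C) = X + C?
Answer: 529/64 ≈ 8.2656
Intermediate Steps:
W(d) = sqrt(1 + d)
I(X, C) = C + X
n(V) = -23/8 (n(V) = -3 + (V/V)/8 = -3 + (1/8)*1 = -3 + 1/8 = -23/8)
n(I(0*1 + 5, W(0)))**2 = (-23/8)**2 = 529/64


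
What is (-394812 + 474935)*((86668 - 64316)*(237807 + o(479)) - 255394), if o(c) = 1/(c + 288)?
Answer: 326642524974563766/767 ≈ 4.2587e+14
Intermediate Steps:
o(c) = 1/(288 + c)
(-394812 + 474935)*((86668 - 64316)*(237807 + o(479)) - 255394) = (-394812 + 474935)*((86668 - 64316)*(237807 + 1/(288 + 479)) - 255394) = 80123*(22352*(237807 + 1/767) - 255394) = 80123*(22352*(182397970/767) - 255394) = 80123*(4076959425440/767 - 255394) = 80123*(4076763538242/767) = 326642524974563766/767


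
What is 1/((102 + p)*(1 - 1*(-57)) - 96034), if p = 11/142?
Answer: -71/6398059 ≈ -1.1097e-5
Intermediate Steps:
p = 11/142 (p = 11*(1/142) = 11/142 ≈ 0.077465)
1/((102 + p)*(1 - 1*(-57)) - 96034) = 1/((102 + 11/142)*(1 - 1*(-57)) - 96034) = 1/(14495*(1 + 57)/142 - 96034) = 1/((14495/142)*58 - 96034) = 1/(420355/71 - 96034) = 1/(-6398059/71) = -71/6398059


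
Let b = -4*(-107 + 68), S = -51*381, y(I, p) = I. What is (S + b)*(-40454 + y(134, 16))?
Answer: 777168000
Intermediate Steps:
S = -19431
b = 156 (b = -4*(-39) = 156)
(S + b)*(-40454 + y(134, 16)) = (-19431 + 156)*(-40454 + 134) = -19275*(-40320) = 777168000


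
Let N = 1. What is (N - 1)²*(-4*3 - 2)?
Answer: 0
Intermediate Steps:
(N - 1)²*(-4*3 - 2) = (1 - 1)²*(-4*3 - 2) = 0²*(-12 - 2) = 0*(-14) = 0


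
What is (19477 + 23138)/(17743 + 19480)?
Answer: 42615/37223 ≈ 1.1449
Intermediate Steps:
(19477 + 23138)/(17743 + 19480) = 42615/37223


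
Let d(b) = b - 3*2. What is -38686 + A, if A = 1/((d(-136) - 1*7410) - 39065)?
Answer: -1803425263/46617 ≈ -38686.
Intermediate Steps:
d(b) = -6 + b (d(b) = b - 6 = -6 + b)
A = -1/46617 (A = 1/(((-6 - 136) - 1*7410) - 39065) = 1/((-142 - 7410) - 39065) = 1/(-7552 - 39065) = 1/(-46617) = -1/46617 ≈ -2.1451e-5)
-38686 + A = -38686 - 1/46617 = -1803425263/46617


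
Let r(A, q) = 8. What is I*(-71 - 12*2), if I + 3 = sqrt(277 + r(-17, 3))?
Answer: 285 - 95*sqrt(285) ≈ -1318.8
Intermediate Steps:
I = -3 + sqrt(285) (I = -3 + sqrt(277 + 8) = -3 + sqrt(285) ≈ 13.882)
I*(-71 - 12*2) = (-3 + sqrt(285))*(-71 - 12*2) = (-3 + sqrt(285))*(-71 - 1*24) = (-3 + sqrt(285))*(-71 - 24) = (-3 + sqrt(285))*(-95) = 285 - 95*sqrt(285)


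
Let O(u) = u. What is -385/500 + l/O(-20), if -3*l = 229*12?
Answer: 4503/100 ≈ 45.030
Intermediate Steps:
l = -916 (l = -229*12/3 = -1/3*2748 = -916)
-385/500 + l/O(-20) = -385/500 - 916/(-20) = -385*1/500 - 916*(-1/20) = -77/100 + 229/5 = 4503/100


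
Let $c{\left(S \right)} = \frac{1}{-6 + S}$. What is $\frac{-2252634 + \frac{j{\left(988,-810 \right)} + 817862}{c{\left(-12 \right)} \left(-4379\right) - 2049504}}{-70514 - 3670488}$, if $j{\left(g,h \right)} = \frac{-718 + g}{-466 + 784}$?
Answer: $\frac{2201944188303672}{3656819595589229} \approx 0.60215$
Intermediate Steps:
$j{\left(g,h \right)} = - \frac{359}{159} + \frac{g}{318}$ ($j{\left(g,h \right)} = \frac{-718 + g}{318} = \left(-718 + g\right) \frac{1}{318} = - \frac{359}{159} + \frac{g}{318}$)
$\frac{-2252634 + \frac{j{\left(988,-810 \right)} + 817862}{c{\left(-12 \right)} \left(-4379\right) - 2049504}}{-70514 - 3670488} = \frac{-2252634 + \frac{\left(- \frac{359}{159} + \frac{1}{318} \cdot 988\right) + 817862}{\frac{1}{-6 - 12} \left(-4379\right) - 2049504}}{-70514 - 3670488} = \frac{-2252634 + \frac{\left(- \frac{359}{159} + \frac{494}{159}\right) + 817862}{\frac{1}{-18} \left(-4379\right) - 2049504}}{-3741002} = \left(-2252634 + \frac{\frac{45}{53} + 817862}{\left(- \frac{1}{18}\right) \left(-4379\right) - 2049504}\right) \left(- \frac{1}{3741002}\right) = \left(-2252634 + \frac{43346731}{53 \left(\frac{4379}{18} - 2049504\right)}\right) \left(- \frac{1}{3741002}\right) = \left(-2252634 + \frac{43346731}{53 \left(- \frac{36886693}{18}\right)}\right) \left(- \frac{1}{3741002}\right) = \left(-2252634 + \frac{43346731}{53} \left(- \frac{18}{36886693}\right)\right) \left(- \frac{1}{3741002}\right) = \left(-2252634 - \frac{780241158}{1954994729}\right) \left(- \frac{1}{3741002}\right) = \left(- \frac{4403888376607344}{1954994729}\right) \left(- \frac{1}{3741002}\right) = \frac{2201944188303672}{3656819595589229}$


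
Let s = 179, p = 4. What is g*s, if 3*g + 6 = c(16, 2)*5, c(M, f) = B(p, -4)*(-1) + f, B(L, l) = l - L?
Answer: 7876/3 ≈ 2625.3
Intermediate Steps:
c(M, f) = 8 + f (c(M, f) = (-4 - 1*4)*(-1) + f = (-4 - 4)*(-1) + f = -8*(-1) + f = 8 + f)
g = 44/3 (g = -2 + ((8 + 2)*5)/3 = -2 + (10*5)/3 = -2 + (1/3)*50 = -2 + 50/3 = 44/3 ≈ 14.667)
g*s = (44/3)*179 = 7876/3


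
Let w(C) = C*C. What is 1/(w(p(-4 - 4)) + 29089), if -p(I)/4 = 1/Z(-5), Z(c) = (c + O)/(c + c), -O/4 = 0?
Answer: 1/29153 ≈ 3.4302e-5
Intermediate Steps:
O = 0 (O = -4*0 = 0)
Z(c) = ½ (Z(c) = (c + 0)/(c + c) = c/((2*c)) = c*(1/(2*c)) = ½)
p(I) = -8 (p(I) = -4/½ = -4*2 = -8)
w(C) = C²
1/(w(p(-4 - 4)) + 29089) = 1/((-8)² + 29089) = 1/(64 + 29089) = 1/29153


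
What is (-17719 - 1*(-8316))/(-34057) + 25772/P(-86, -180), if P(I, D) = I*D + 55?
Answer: 1023792609/529075495 ≈ 1.9351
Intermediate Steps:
P(I, D) = 55 + D*I (P(I, D) = D*I + 55 = 55 + D*I)
(-17719 - 1*(-8316))/(-34057) + 25772/P(-86, -180) = (-17719 - 1*(-8316))/(-34057) + 25772/(55 - 180*(-86)) = (-17719 + 8316)*(-1/34057) + 25772/(55 + 15480) = -9403*(-1/34057) + 25772/15535 = 9403/34057 + 25772*(1/15535) = 9403/34057 + 25772/15535 = 1023792609/529075495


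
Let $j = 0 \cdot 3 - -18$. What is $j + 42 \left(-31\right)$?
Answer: $-1284$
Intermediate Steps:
$j = 18$ ($j = 0 + 18 = 18$)
$j + 42 \left(-31\right) = 18 + 42 \left(-31\right) = 18 - 1302 = -1284$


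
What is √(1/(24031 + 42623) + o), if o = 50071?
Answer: √46724054090/966 ≈ 223.77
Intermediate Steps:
√(1/(24031 + 42623) + o) = √(1/(24031 + 42623) + 50071) = √(1/66654 + 50071) = √(3337432435/66654) = √46724054090/966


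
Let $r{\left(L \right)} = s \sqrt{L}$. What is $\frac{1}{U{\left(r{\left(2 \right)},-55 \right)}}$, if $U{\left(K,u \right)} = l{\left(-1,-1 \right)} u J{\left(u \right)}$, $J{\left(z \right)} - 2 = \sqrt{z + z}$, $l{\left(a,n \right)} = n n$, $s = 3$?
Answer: $\frac{i}{55 \left(\sqrt{110} - 2 i\right)} \approx -0.00031898 + 0.0016727 i$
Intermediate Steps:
$l{\left(a,n \right)} = n^{2}$
$J{\left(z \right)} = 2 + \sqrt{2} \sqrt{z}$ ($J{\left(z \right)} = 2 + \sqrt{z + z} = 2 + \sqrt{2 z} = 2 + \sqrt{2} \sqrt{z}$)
$r{\left(L \right)} = 3 \sqrt{L}$
$U{\left(K,u \right)} = u \left(2 + \sqrt{2} \sqrt{u}\right)$ ($U{\left(K,u \right)} = \left(-1\right)^{2} u \left(2 + \sqrt{2} \sqrt{u}\right) = 1 u \left(2 + \sqrt{2} \sqrt{u}\right) = u \left(2 + \sqrt{2} \sqrt{u}\right)$)
$\frac{1}{U{\left(r{\left(2 \right)},-55 \right)}} = \frac{1}{\left(-55\right) \left(2 + \sqrt{2} \sqrt{-55}\right)} = \frac{1}{\left(-55\right) \left(2 + \sqrt{2} i \sqrt{55}\right)} = \frac{1}{\left(-55\right) \left(2 + i \sqrt{110}\right)} = \frac{1}{-110 - 55 i \sqrt{110}}$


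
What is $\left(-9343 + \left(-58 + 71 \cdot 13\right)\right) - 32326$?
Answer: $-40804$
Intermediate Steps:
$\left(-9343 + \left(-58 + 71 \cdot 13\right)\right) - 32326 = \left(-9343 + \left(-58 + 923\right)\right) - 32326 = \left(-9343 + 865\right) - 32326 = -8478 - 32326 = -40804$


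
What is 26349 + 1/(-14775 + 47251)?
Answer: 855710125/32476 ≈ 26349.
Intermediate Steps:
26349 + 1/(-14775 + 47251) = 26349 + 1/32476 = 855710125/32476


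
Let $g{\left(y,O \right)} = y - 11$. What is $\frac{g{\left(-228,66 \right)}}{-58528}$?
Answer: $\frac{239}{58528} \approx 0.0040835$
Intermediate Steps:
$g{\left(y,O \right)} = -11 + y$ ($g{\left(y,O \right)} = y - 11 = -11 + y$)
$\frac{g{\left(-228,66 \right)}}{-58528} = \frac{-11 - 228}{-58528} = \left(-239\right) \left(- \frac{1}{58528}\right) = \frac{239}{58528}$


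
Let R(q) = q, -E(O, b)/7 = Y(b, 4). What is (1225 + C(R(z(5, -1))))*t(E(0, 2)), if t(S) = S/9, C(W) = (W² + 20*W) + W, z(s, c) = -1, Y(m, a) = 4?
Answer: -33740/9 ≈ -3748.9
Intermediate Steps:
E(O, b) = -28 (E(O, b) = -7*4 = -28)
C(W) = W² + 21*W
t(S) = S/9 (t(S) = S*(⅑) = S/9)
(1225 + C(R(z(5, -1))))*t(E(0, 2)) = (1225 - (21 - 1))*((⅑)*(-28)) = (1225 - 1*20)*(-28/9) = (1225 - 20)*(-28/9) = 1205*(-28/9) = -33740/9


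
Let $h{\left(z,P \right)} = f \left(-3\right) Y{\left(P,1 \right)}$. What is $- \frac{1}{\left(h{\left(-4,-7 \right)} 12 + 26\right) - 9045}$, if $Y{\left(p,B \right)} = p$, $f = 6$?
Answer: $\frac{1}{7507} \approx 0.00013321$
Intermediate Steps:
$h{\left(z,P \right)} = - 18 P$ ($h{\left(z,P \right)} = 6 \left(-3\right) P = - 18 P$)
$- \frac{1}{\left(h{\left(-4,-7 \right)} 12 + 26\right) - 9045} = - \frac{1}{\left(\left(-18\right) \left(-7\right) 12 + 26\right) - 9045} = - \frac{1}{\left(126 \cdot 12 + 26\right) - 9045} = - \frac{1}{\left(1512 + 26\right) - 9045} = - \frac{1}{1538 - 9045} = - \frac{1}{-7507} = \left(-1\right) \left(- \frac{1}{7507}\right) = \frac{1}{7507}$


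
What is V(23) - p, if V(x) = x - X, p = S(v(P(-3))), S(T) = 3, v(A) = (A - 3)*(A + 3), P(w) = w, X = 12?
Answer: 8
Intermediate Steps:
v(A) = (-3 + A)*(3 + A)
p = 3
V(x) = -12 + x (V(x) = x - 1*12 = x - 12 = -12 + x)
V(23) - p = (-12 + 23) - 1*3 = 11 - 3 = 8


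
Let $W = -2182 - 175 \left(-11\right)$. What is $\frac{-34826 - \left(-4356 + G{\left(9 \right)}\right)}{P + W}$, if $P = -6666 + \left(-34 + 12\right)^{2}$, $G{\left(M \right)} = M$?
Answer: $\frac{30479}{6439} \approx 4.7335$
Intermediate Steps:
$W = -257$ ($W = -2182 - -1925 = -2182 + 1925 = -257$)
$P = -6182$ ($P = -6666 + \left(-22\right)^{2} = -6666 + 484 = -6182$)
$\frac{-34826 - \left(-4356 + G{\left(9 \right)}\right)}{P + W} = \frac{-34826 + \left(4356 - 9\right)}{-6182 - 257} = \frac{-34826 + \left(4356 - 9\right)}{-6439} = \left(-34826 + 4347\right) \left(- \frac{1}{6439}\right) = \left(-30479\right) \left(- \frac{1}{6439}\right) = \frac{30479}{6439}$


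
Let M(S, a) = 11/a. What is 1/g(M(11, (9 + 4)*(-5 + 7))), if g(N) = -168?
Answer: -1/168 ≈ -0.0059524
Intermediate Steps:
1/g(M(11, (9 + 4)*(-5 + 7))) = 1/(-168) = -1/168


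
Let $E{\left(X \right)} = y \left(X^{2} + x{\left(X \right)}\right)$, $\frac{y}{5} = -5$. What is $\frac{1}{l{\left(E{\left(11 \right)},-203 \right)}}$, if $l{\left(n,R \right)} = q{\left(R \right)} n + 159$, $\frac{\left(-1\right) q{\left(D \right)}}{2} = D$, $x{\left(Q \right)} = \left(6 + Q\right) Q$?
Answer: $- \frac{1}{3126041} \approx -3.1989 \cdot 10^{-7}$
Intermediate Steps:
$x{\left(Q \right)} = Q \left(6 + Q\right)$
$q{\left(D \right)} = - 2 D$
$y = -25$ ($y = 5 \left(-5\right) = -25$)
$E{\left(X \right)} = - 25 X^{2} - 25 X \left(6 + X\right)$ ($E{\left(X \right)} = - 25 \left(X^{2} + X \left(6 + X\right)\right) = - 25 X^{2} - 25 X \left(6 + X\right)$)
$l{\left(n,R \right)} = 159 - 2 R n$ ($l{\left(n,R \right)} = - 2 R n + 159 = 159 - 2 R n$)
$\frac{1}{l{\left(E{\left(11 \right)},-203 \right)}} = \frac{1}{159 - - 406 \cdot 50 \cdot 11 \left(-3 - 11\right)} = \frac{1}{159 - - 406 \cdot 50 \cdot 11 \left(-14\right)} = \frac{1}{159 - \left(-406\right) \left(-7700\right)} = \frac{1}{159 - 3126200} = \frac{1}{-3126041} = - \frac{1}{3126041}$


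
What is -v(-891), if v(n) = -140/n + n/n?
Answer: -1031/891 ≈ -1.1571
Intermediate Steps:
v(n) = 1 - 140/n (v(n) = -140/n + 1 = 1 - 140/n)
-v(-891) = -(-140 - 891)/(-891) = -(-1)*(-1031)/891 = -1*1031/891 = -1031/891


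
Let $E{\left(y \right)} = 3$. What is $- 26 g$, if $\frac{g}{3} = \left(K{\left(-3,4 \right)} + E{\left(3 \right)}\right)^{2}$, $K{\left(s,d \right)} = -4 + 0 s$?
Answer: $-78$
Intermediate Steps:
$K{\left(s,d \right)} = -4$ ($K{\left(s,d \right)} = -4 + 0 = -4$)
$g = 3$ ($g = 3 \left(-4 + 3\right)^{2} = 3 \left(-1\right)^{2} = 3 \cdot 1 = 3$)
$- 26 g = \left(-26\right) 3 = -78$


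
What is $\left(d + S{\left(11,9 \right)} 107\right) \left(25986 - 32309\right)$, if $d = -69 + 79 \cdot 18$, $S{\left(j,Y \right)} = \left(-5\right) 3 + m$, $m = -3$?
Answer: $3623079$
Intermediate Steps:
$S{\left(j,Y \right)} = -18$ ($S{\left(j,Y \right)} = \left(-5\right) 3 - 3 = -15 - 3 = -18$)
$d = 1353$ ($d = -69 + 1422 = 1353$)
$\left(d + S{\left(11,9 \right)} 107\right) \left(25986 - 32309\right) = \left(1353 - 1926\right) \left(25986 - 32309\right) = \left(1353 - 1926\right) \left(-6323\right) = \left(-573\right) \left(-6323\right) = 3623079$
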